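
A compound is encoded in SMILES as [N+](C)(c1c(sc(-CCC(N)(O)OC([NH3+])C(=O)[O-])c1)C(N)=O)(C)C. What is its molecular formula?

C13H23N4O5S+

Heavy atoms from the SMILES: 13 C, 4 N, 5 O, 1 S.
Implicit hydrogens by atom environment:
  3 × C: 3 H each → 9
  3 × C (aromatic): no H
  3 × C: no H
  3 × O: no H
  2 × C: 2 H each → 4
  2 × N: 2 H each → 4
  1 × C (aromatic): 1 H
  1 × C: 1 H
  1 × N (charge +1): 3 H
  1 × N (charge +1): no H
  1 × O: 1 H
  1 × O (charge -1): no H
  1 × S (aromatic): no H
  Total hydrogens = 23.
Net charge +1.
Molecular formula: C13H23N4O5S+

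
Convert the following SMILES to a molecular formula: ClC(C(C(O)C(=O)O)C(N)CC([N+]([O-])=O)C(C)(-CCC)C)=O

Heavy atoms from the SMILES: 13 C, 1 Cl, 2 N, 6 O.
Implicit hydrogens by atom environment:
  4 × C: 1 H each → 4
  3 × C: 3 H each → 9
  3 × C: 2 H each → 6
  3 × C: no H
  3 × O: no H
  2 × O: 1 H each → 2
  1 × Cl: no H
  1 × N: 2 H
  1 × N (charge +1): no H
  1 × O (charge -1): no H
  Total hydrogens = 23.
Molecular formula: C13H23ClN2O6

C13H23ClN2O6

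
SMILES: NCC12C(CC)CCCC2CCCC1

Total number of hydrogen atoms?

25

Hydrogens are implicit in SMILES; fill each atom to its normal valence:
  9 × C: 2 H each → 18
  2 × C: 1 H each → 2
  1 × C: 3 H
  1 × C: no H
  1 × N: 2 H
  Total hydrogens = 25.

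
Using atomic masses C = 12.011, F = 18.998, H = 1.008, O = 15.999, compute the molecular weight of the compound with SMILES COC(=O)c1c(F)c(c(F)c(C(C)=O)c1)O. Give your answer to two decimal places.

Molecular formula: C10H8F2O4.
M = 10×12.011 + 2×18.998 + 8×1.008 + 4×15.999 = 230.17 g/mol.

230.17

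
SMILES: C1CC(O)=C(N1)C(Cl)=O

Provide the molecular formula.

C5H6ClNO2

Heavy atoms from the SMILES: 5 C, 1 Cl, 1 N, 2 O.
Implicit hydrogens by atom environment:
  3 × C: no H
  2 × C: 2 H each → 4
  1 × Cl: no H
  1 × N: 1 H
  1 × O: 1 H
  1 × O: no H
  Total hydrogens = 6.
Molecular formula: C5H6ClNO2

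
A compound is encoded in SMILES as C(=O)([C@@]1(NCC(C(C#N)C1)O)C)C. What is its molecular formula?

C9H14N2O2

Heavy atoms from the SMILES: 9 C, 2 N, 2 O.
Implicit hydrogens by atom environment:
  3 × C: no H
  2 × C: 3 H each → 6
  2 × C: 2 H each → 4
  2 × C: 1 H each → 2
  1 × N: 1 H
  1 × N: no H
  1 × O: 1 H
  1 × O: no H
  Total hydrogens = 14.
Molecular formula: C9H14N2O2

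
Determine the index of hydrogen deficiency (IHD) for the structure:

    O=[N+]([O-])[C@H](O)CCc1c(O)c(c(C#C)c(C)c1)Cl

7

Molecular formula from the SMILES: C12H12ClNO4.
DoU = (2C + 2 + N − H − X)/2 = (2·12 + 2 + 1 − 12 − 1)/2 = 14/2 = 7.
(Structurally: 1 ring(s) + 6 π bond(s) = 7.)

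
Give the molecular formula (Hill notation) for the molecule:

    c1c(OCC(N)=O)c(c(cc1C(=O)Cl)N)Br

Heavy atoms from the SMILES: 1 Br, 9 C, 1 Cl, 2 N, 3 O.
Implicit hydrogens by atom environment:
  4 × C (aromatic): no H
  3 × O: no H
  2 × C (aromatic): 1 H each → 2
  2 × C: no H
  2 × N: 2 H each → 4
  1 × Br: no H
  1 × C: 2 H
  1 × Cl: no H
  Total hydrogens = 8.
Molecular formula: C9H8BrClN2O3

C9H8BrClN2O3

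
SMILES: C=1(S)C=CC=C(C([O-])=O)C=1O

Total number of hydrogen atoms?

Hydrogens are implicit in SMILES; fill each atom to its normal valence:
  3 × C (aromatic): 1 H each → 3
  3 × C (aromatic): no H
  1 × C: no H
  1 × O: 1 H
  1 × O: no H
  1 × O (charge -1): no H
  1 × S: 1 H
  Total hydrogens = 5.

5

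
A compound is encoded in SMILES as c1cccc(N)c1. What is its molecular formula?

Heavy atoms from the SMILES: 6 C, 1 N.
Implicit hydrogens by atom environment:
  5 × C (aromatic): 1 H each → 5
  1 × C (aromatic): no H
  1 × N: 2 H
  Total hydrogens = 7.
Molecular formula: C6H7N

C6H7N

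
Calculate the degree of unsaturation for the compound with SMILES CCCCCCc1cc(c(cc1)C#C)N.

6

Molecular formula from the SMILES: C14H19N.
DoU = (2C + 2 + N − H − X)/2 = (2·14 + 2 + 1 − 19 − 0)/2 = 12/2 = 6.
(Structurally: 1 ring(s) + 5 π bond(s) = 6.)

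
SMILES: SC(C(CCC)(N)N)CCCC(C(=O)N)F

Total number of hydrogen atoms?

22

Hydrogens are implicit in SMILES; fill each atom to its normal valence:
  5 × C: 2 H each → 10
  3 × N: 2 H each → 6
  2 × C: 1 H each → 2
  2 × C: no H
  1 × C: 3 H
  1 × F: no H
  1 × O: no H
  1 × S: 1 H
  Total hydrogens = 22.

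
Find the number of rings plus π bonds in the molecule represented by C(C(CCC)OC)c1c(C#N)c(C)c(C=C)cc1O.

Molecular formula from the SMILES: C16H21NO2.
DoU = (2C + 2 + N − H − X)/2 = (2·16 + 2 + 1 − 21 − 0)/2 = 14/2 = 7.
(Structurally: 1 ring(s) + 6 π bond(s) = 7.)

7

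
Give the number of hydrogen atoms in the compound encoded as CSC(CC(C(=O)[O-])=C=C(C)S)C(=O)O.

Hydrogens are implicit in SMILES; fill each atom to its normal valence:
  5 × C: no H
  2 × C: 3 H each → 6
  2 × O: no H
  1 × C: 2 H
  1 × C: 1 H
  1 × O: 1 H
  1 × O (charge -1): no H
  1 × S: 1 H
  1 × S: no H
  Total hydrogens = 11.

11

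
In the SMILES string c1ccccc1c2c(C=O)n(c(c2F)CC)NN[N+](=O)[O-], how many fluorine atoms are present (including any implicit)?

The symbol for fluorine appears 1 time in the SMILES.

1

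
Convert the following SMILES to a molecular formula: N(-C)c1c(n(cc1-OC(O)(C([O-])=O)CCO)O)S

Heavy atoms from the SMILES: 9 C, 2 N, 6 O, 1 S.
Implicit hydrogens by atom environment:
  3 × C (aromatic): no H
  3 × O: 1 H each → 3
  2 × C: 2 H each → 4
  2 × C: no H
  2 × O: no H
  1 × C: 3 H
  1 × C (aromatic): 1 H
  1 × N: 1 H
  1 × N (aromatic): no H
  1 × O (charge -1): no H
  1 × S: 1 H
  Total hydrogens = 13.
Net charge -1.
Molecular formula: C9H13N2O6S-

C9H13N2O6S-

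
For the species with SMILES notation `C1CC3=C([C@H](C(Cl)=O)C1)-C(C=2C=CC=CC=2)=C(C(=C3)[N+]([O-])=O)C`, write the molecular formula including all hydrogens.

C18H16ClNO3

Heavy atoms from the SMILES: 18 C, 1 Cl, 1 N, 3 O.
Implicit hydrogens by atom environment:
  6 × C (aromatic): 1 H each → 6
  6 × C (aromatic): no H
  3 × C: 2 H each → 6
  2 × O: no H
  1 × C: 3 H
  1 × C: 1 H
  1 × C: no H
  1 × Cl: no H
  1 × N (charge +1): no H
  1 × O (charge -1): no H
  Total hydrogens = 16.
Molecular formula: C18H16ClNO3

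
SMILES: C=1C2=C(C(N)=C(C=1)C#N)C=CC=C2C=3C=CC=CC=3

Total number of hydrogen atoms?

Hydrogens are implicit in SMILES; fill each atom to its normal valence:
  10 × C (aromatic): 1 H each → 10
  6 × C (aromatic): no H
  1 × C: no H
  1 × N: 2 H
  1 × N: no H
  Total hydrogens = 12.

12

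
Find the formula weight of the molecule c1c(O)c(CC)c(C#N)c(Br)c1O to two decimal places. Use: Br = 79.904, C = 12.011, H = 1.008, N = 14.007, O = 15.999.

Molecular formula: C9H8BrNO2.
M = 1×79.904 + 9×12.011 + 8×1.008 + 1×14.007 + 2×15.999 = 242.07 g/mol.

242.07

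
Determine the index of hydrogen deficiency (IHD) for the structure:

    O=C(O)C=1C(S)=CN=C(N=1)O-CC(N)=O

Molecular formula from the SMILES: C7H7N3O4S.
DoU = (2C + 2 + N − H − X)/2 = (2·7 + 2 + 3 − 7 − 0)/2 = 12/2 = 6.
(Structurally: 1 ring(s) + 5 π bond(s) = 6.)

6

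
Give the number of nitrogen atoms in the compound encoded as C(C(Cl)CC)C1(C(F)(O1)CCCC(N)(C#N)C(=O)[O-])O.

The symbol for nitrogen appears 2 times in the SMILES.

2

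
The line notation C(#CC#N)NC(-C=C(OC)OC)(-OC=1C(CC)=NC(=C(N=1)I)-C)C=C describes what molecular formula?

C17H19IN4O3

Heavy atoms from the SMILES: 17 C, 1 I, 4 N, 3 O.
Implicit hydrogens by atom environment:
  5 × C: no H
  4 × C: 3 H each → 12
  4 × C (aromatic): no H
  3 × O: no H
  2 × C: 2 H each → 4
  2 × C: 1 H each → 2
  2 × N (aromatic): no H
  1 × I: no H
  1 × N: 1 H
  1 × N: no H
  Total hydrogens = 19.
Molecular formula: C17H19IN4O3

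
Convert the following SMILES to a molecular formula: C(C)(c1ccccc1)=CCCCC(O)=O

Heavy atoms from the SMILES: 13 C, 2 O.
Implicit hydrogens by atom environment:
  5 × C (aromatic): 1 H each → 5
  3 × C: 2 H each → 6
  2 × C: no H
  1 × C: 3 H
  1 × C: 1 H
  1 × C (aromatic): no H
  1 × O: 1 H
  1 × O: no H
  Total hydrogens = 16.
Molecular formula: C13H16O2

C13H16O2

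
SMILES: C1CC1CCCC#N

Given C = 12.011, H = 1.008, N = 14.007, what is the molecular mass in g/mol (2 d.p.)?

Molecular formula: C7H11N.
M = 7×12.011 + 11×1.008 + 1×14.007 = 109.17 g/mol.

109.17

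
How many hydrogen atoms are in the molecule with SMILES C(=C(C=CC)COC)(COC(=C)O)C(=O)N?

Hydrogens are implicit in SMILES; fill each atom to its normal valence:
  4 × C: no H
  3 × C: 2 H each → 6
  3 × O: no H
  2 × C: 3 H each → 6
  2 × C: 1 H each → 2
  1 × N: 2 H
  1 × O: 1 H
  Total hydrogens = 17.

17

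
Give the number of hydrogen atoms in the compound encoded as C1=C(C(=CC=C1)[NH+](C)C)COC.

16

Hydrogens are implicit in SMILES; fill each atom to its normal valence:
  4 × C (aromatic): 1 H each → 4
  3 × C: 3 H each → 9
  2 × C (aromatic): no H
  1 × C: 2 H
  1 × N (charge +1): 1 H
  1 × O: no H
  Total hydrogens = 16.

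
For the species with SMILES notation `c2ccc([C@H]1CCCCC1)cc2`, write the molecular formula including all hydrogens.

Heavy atoms from the SMILES: 12 C.
Implicit hydrogens by atom environment:
  5 × C: 2 H each → 10
  5 × C (aromatic): 1 H each → 5
  1 × C: 1 H
  1 × C (aromatic): no H
  Total hydrogens = 16.
Molecular formula: C12H16

C12H16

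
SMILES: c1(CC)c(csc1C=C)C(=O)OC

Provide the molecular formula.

Heavy atoms from the SMILES: 10 C, 2 O, 1 S.
Implicit hydrogens by atom environment:
  3 × C (aromatic): no H
  2 × C: 3 H each → 6
  2 × C: 2 H each → 4
  2 × O: no H
  1 × C (aromatic): 1 H
  1 × C: 1 H
  1 × C: no H
  1 × S (aromatic): no H
  Total hydrogens = 12.
Molecular formula: C10H12O2S

C10H12O2S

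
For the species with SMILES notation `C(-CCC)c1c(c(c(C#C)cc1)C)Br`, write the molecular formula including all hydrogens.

C13H15Br

Heavy atoms from the SMILES: 1 Br, 13 C.
Implicit hydrogens by atom environment:
  4 × C (aromatic): no H
  3 × C: 2 H each → 6
  2 × C: 3 H each → 6
  2 × C (aromatic): 1 H each → 2
  1 × Br: no H
  1 × C: 1 H
  1 × C: no H
  Total hydrogens = 15.
Molecular formula: C13H15Br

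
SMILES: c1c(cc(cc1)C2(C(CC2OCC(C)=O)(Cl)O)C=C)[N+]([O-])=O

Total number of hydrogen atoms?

Hydrogens are implicit in SMILES; fill each atom to its normal valence:
  4 × C (aromatic): 1 H each → 4
  3 × C: 2 H each → 6
  3 × C: no H
  3 × O: no H
  2 × C: 1 H each → 2
  2 × C (aromatic): no H
  1 × C: 3 H
  1 × Cl: no H
  1 × N (charge +1): no H
  1 × O: 1 H
  1 × O (charge -1): no H
  Total hydrogens = 16.

16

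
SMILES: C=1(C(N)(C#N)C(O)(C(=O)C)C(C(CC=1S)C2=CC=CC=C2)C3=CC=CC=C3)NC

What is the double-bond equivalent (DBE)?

Molecular formula from the SMILES: C23H25N3O2S.
DoU = (2C + 2 + N − H − X)/2 = (2·23 + 2 + 3 − 25 − 0)/2 = 26/2 = 13.
(Structurally: 3 ring(s) + 10 π bond(s) = 13.)

13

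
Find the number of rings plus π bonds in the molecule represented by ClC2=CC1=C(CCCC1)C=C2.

5

Molecular formula from the SMILES: C10H11Cl.
DoU = (2C + 2 + N − H − X)/2 = (2·10 + 2 + 0 − 11 − 1)/2 = 10/2 = 5.
(Structurally: 2 ring(s) + 3 π bond(s) = 5.)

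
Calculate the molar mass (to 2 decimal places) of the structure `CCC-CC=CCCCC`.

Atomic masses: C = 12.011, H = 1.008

140.27

Molecular formula: C10H20.
M = 10×12.011 + 20×1.008 = 140.27 g/mol.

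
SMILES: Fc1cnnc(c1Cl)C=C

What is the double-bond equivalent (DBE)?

5

Molecular formula from the SMILES: C6H4ClFN2.
DoU = (2C + 2 + N − H − X)/2 = (2·6 + 2 + 2 − 4 − 2)/2 = 10/2 = 5.
(Structurally: 1 ring(s) + 4 π bond(s) = 5.)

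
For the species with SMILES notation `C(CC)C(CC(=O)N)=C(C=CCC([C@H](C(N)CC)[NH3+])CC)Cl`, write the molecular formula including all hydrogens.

Heavy atoms from the SMILES: 17 C, 1 Cl, 3 N, 1 O.
Implicit hydrogens by atom environment:
  6 × C: 2 H each → 12
  5 × C: 1 H each → 5
  3 × C: 3 H each → 9
  3 × C: no H
  2 × N: 2 H each → 4
  1 × Cl: no H
  1 × N (charge +1): 3 H
  1 × O: no H
  Total hydrogens = 33.
Net charge +1.
Molecular formula: C17H33ClN3O+

C17H33ClN3O+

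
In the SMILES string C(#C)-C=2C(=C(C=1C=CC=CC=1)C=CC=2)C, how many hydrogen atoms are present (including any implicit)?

12

Hydrogens are implicit in SMILES; fill each atom to its normal valence:
  8 × C (aromatic): 1 H each → 8
  4 × C (aromatic): no H
  1 × C: 3 H
  1 × C: 1 H
  1 × C: no H
  Total hydrogens = 12.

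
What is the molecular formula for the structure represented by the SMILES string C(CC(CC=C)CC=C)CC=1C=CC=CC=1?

C16H22

Heavy atoms from the SMILES: 16 C.
Implicit hydrogens by atom environment:
  7 × C: 2 H each → 14
  5 × C (aromatic): 1 H each → 5
  3 × C: 1 H each → 3
  1 × C (aromatic): no H
  Total hydrogens = 22.
Molecular formula: C16H22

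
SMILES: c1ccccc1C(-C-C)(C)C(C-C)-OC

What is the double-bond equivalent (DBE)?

4

Molecular formula from the SMILES: C14H22O.
DoU = (2C + 2 + N − H − X)/2 = (2·14 + 2 + 0 − 22 − 0)/2 = 8/2 = 4.
(Structurally: 1 ring(s) + 3 π bond(s) = 4.)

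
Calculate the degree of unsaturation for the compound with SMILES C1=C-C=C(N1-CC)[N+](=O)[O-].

Molecular formula from the SMILES: C6H8N2O2.
DoU = (2C + 2 + N − H − X)/2 = (2·6 + 2 + 2 − 8 − 0)/2 = 8/2 = 4.
(Structurally: 1 ring(s) + 3 π bond(s) = 4.)

4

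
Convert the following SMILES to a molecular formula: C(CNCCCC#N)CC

Heavy atoms from the SMILES: 8 C, 2 N.
Implicit hydrogens by atom environment:
  6 × C: 2 H each → 12
  1 × C: 3 H
  1 × C: no H
  1 × N: 1 H
  1 × N: no H
  Total hydrogens = 16.
Molecular formula: C8H16N2

C8H16N2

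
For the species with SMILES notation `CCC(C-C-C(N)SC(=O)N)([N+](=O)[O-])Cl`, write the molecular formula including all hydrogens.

Heavy atoms from the SMILES: 7 C, 1 Cl, 3 N, 3 O, 1 S.
Implicit hydrogens by atom environment:
  3 × C: 2 H each → 6
  2 × C: no H
  2 × N: 2 H each → 4
  2 × O: no H
  1 × C: 3 H
  1 × C: 1 H
  1 × Cl: no H
  1 × N (charge +1): no H
  1 × O (charge -1): no H
  1 × S: no H
  Total hydrogens = 14.
Molecular formula: C7H14ClN3O3S

C7H14ClN3O3S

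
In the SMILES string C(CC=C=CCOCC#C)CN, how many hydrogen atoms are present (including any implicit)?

15

Hydrogens are implicit in SMILES; fill each atom to its normal valence:
  5 × C: 2 H each → 10
  3 × C: 1 H each → 3
  2 × C: no H
  1 × N: 2 H
  1 × O: no H
  Total hydrogens = 15.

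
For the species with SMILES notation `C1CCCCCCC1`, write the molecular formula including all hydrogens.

C8H16

Heavy atoms from the SMILES: 8 C.
Implicit hydrogens by atom environment:
  8 × C: 2 H each → 16
  Total hydrogens = 16.
Molecular formula: C8H16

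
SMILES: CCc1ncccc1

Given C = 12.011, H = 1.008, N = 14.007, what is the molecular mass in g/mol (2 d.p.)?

Molecular formula: C7H9N.
M = 7×12.011 + 9×1.008 + 1×14.007 = 107.16 g/mol.

107.16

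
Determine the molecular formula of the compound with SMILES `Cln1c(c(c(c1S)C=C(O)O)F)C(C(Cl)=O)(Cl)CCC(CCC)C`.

Heavy atoms from the SMILES: 15 C, 3 Cl, 1 F, 1 N, 3 O, 1 S.
Implicit hydrogens by atom environment:
  4 × C: 2 H each → 8
  4 × C (aromatic): no H
  3 × C: no H
  3 × Cl: no H
  2 × C: 3 H each → 6
  2 × C: 1 H each → 2
  2 × O: 1 H each → 2
  1 × F: no H
  1 × N (aromatic): no H
  1 × O: no H
  1 × S: 1 H
  Total hydrogens = 19.
Molecular formula: C15H19Cl3FNO3S

C15H19Cl3FNO3S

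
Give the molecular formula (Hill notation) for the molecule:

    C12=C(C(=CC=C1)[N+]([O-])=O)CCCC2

Heavy atoms from the SMILES: 10 C, 1 N, 2 O.
Implicit hydrogens by atom environment:
  4 × C: 2 H each → 8
  3 × C (aromatic): 1 H each → 3
  3 × C (aromatic): no H
  1 × N (charge +1): no H
  1 × O: no H
  1 × O (charge -1): no H
  Total hydrogens = 11.
Molecular formula: C10H11NO2

C10H11NO2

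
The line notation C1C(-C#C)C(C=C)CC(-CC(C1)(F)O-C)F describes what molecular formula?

C13H18F2O

Heavy atoms from the SMILES: 13 C, 2 F, 1 O.
Implicit hydrogens by atom environment:
  5 × C: 2 H each → 10
  5 × C: 1 H each → 5
  2 × C: no H
  2 × F: no H
  1 × C: 3 H
  1 × O: no H
  Total hydrogens = 18.
Molecular formula: C13H18F2O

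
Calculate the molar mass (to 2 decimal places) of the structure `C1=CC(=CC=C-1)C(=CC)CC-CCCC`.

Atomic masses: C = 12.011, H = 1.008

202.34

Molecular formula: C15H22.
M = 15×12.011 + 22×1.008 = 202.34 g/mol.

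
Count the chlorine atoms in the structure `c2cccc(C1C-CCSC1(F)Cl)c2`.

1

The symbol for chlorine appears 1 time in the SMILES.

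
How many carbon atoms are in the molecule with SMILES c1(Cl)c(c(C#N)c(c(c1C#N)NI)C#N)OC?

10

The symbol for carbon appears 10 times in the SMILES. Lowercase c denotes aromatic carbon and counts toward C.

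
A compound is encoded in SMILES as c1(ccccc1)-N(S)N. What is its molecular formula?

Heavy atoms from the SMILES: 6 C, 2 N, 1 S.
Implicit hydrogens by atom environment:
  5 × C (aromatic): 1 H each → 5
  1 × C (aromatic): no H
  1 × N: 2 H
  1 × N: no H
  1 × S: 1 H
  Total hydrogens = 8.
Molecular formula: C6H8N2S

C6H8N2S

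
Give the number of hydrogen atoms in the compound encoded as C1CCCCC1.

12

Hydrogens are implicit in SMILES; fill each atom to its normal valence:
  6 × C: 2 H each → 12
  Total hydrogens = 12.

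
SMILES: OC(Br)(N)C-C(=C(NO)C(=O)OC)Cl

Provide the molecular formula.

Heavy atoms from the SMILES: 1 Br, 6 C, 1 Cl, 2 N, 4 O.
Implicit hydrogens by atom environment:
  4 × C: no H
  2 × O: 1 H each → 2
  2 × O: no H
  1 × Br: no H
  1 × C: 3 H
  1 × C: 2 H
  1 × Cl: no H
  1 × N: 2 H
  1 × N: 1 H
  Total hydrogens = 10.
Molecular formula: C6H10BrClN2O4

C6H10BrClN2O4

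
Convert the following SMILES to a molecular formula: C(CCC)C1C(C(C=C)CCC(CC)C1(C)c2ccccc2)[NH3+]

Heavy atoms from the SMILES: 22 C, 1 N.
Implicit hydrogens by atom environment:
  7 × C: 2 H each → 14
  5 × C: 1 H each → 5
  5 × C (aromatic): 1 H each → 5
  3 × C: 3 H each → 9
  1 × C: no H
  1 × C (aromatic): no H
  1 × N (charge +1): 3 H
  Total hydrogens = 36.
Net charge +1.
Molecular formula: C22H36N+

C22H36N+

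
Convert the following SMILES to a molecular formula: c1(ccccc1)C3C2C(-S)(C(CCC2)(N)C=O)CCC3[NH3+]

C17H25N2OS+

Heavy atoms from the SMILES: 17 C, 2 N, 1 O, 1 S.
Implicit hydrogens by atom environment:
  5 × C: 2 H each → 10
  5 × C (aromatic): 1 H each → 5
  4 × C: 1 H each → 4
  2 × C: no H
  1 × C (aromatic): no H
  1 × N (charge +1): 3 H
  1 × N: 2 H
  1 × O: no H
  1 × S: 1 H
  Total hydrogens = 25.
Net charge +1.
Molecular formula: C17H25N2OS+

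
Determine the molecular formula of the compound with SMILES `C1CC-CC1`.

C5H10

Heavy atoms from the SMILES: 5 C.
Implicit hydrogens by atom environment:
  5 × C: 2 H each → 10
  Total hydrogens = 10.
Molecular formula: C5H10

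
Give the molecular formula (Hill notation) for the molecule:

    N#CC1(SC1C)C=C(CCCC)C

Heavy atoms from the SMILES: 11 C, 1 N, 1 S.
Implicit hydrogens by atom environment:
  3 × C: 3 H each → 9
  3 × C: 2 H each → 6
  3 × C: no H
  2 × C: 1 H each → 2
  1 × N: no H
  1 × S: no H
  Total hydrogens = 17.
Molecular formula: C11H17NS

C11H17NS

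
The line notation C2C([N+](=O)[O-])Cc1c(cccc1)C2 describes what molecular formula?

C10H11NO2

Heavy atoms from the SMILES: 10 C, 1 N, 2 O.
Implicit hydrogens by atom environment:
  4 × C (aromatic): 1 H each → 4
  3 × C: 2 H each → 6
  2 × C (aromatic): no H
  1 × C: 1 H
  1 × N (charge +1): no H
  1 × O: no H
  1 × O (charge -1): no H
  Total hydrogens = 11.
Molecular formula: C10H11NO2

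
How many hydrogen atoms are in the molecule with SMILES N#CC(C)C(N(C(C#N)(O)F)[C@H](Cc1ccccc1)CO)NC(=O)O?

19

Hydrogens are implicit in SMILES; fill each atom to its normal valence:
  5 × C (aromatic): 1 H each → 5
  4 × C: no H
  3 × C: 1 H each → 3
  3 × N: no H
  3 × O: 1 H each → 3
  2 × C: 2 H each → 4
  1 × C: 3 H
  1 × C (aromatic): no H
  1 × F: no H
  1 × N: 1 H
  1 × O: no H
  Total hydrogens = 19.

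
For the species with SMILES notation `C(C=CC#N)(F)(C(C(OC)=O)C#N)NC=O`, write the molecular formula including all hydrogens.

Heavy atoms from the SMILES: 9 C, 1 F, 3 N, 3 O.
Implicit hydrogens by atom environment:
  4 × C: 1 H each → 4
  4 × C: no H
  3 × O: no H
  2 × N: no H
  1 × C: 3 H
  1 × F: no H
  1 × N: 1 H
  Total hydrogens = 8.
Molecular formula: C9H8FN3O3

C9H8FN3O3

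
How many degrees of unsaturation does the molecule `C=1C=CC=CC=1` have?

Molecular formula from the SMILES: C6H6.
DoU = (2C + 2 + N − H − X)/2 = (2·6 + 2 + 0 − 6 − 0)/2 = 8/2 = 4.
(Structurally: 1 ring(s) + 3 π bond(s) = 4.)

4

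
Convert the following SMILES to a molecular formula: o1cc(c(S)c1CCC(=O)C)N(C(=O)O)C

C10H13NO4S

Heavy atoms from the SMILES: 10 C, 1 N, 4 O, 1 S.
Implicit hydrogens by atom environment:
  3 × C (aromatic): no H
  2 × C: 3 H each → 6
  2 × C: 2 H each → 4
  2 × C: no H
  2 × O: no H
  1 × C (aromatic): 1 H
  1 × N: no H
  1 × O: 1 H
  1 × O (aromatic): no H
  1 × S: 1 H
  Total hydrogens = 13.
Molecular formula: C10H13NO4S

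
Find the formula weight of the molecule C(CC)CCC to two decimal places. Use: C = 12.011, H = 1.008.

Molecular formula: C6H14.
M = 6×12.011 + 14×1.008 = 86.18 g/mol.

86.18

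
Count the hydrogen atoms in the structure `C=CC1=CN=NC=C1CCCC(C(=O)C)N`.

Hydrogens are implicit in SMILES; fill each atom to its normal valence:
  4 × C: 2 H each → 8
  2 × C (aromatic): 1 H each → 2
  2 × C: 1 H each → 2
  2 × C (aromatic): no H
  2 × N (aromatic): no H
  1 × C: 3 H
  1 × C: no H
  1 × N: 2 H
  1 × O: no H
  Total hydrogens = 17.

17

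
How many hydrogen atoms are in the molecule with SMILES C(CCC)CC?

14

Hydrogens are implicit in SMILES; fill each atom to its normal valence:
  4 × C: 2 H each → 8
  2 × C: 3 H each → 6
  Total hydrogens = 14.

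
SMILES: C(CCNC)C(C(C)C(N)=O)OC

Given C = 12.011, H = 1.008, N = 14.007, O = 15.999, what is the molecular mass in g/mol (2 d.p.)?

Molecular formula: C9H20N2O2.
M = 9×12.011 + 20×1.008 + 2×14.007 + 2×15.999 = 188.27 g/mol.

188.27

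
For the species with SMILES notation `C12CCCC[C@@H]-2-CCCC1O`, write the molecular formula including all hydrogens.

Heavy atoms from the SMILES: 10 C, 1 O.
Implicit hydrogens by atom environment:
  7 × C: 2 H each → 14
  3 × C: 1 H each → 3
  1 × O: 1 H
  Total hydrogens = 18.
Molecular formula: C10H18O

C10H18O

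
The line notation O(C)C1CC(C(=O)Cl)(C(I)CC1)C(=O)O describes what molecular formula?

C9H12ClIO4

Heavy atoms from the SMILES: 9 C, 1 Cl, 1 I, 4 O.
Implicit hydrogens by atom environment:
  3 × C: 2 H each → 6
  3 × C: no H
  3 × O: no H
  2 × C: 1 H each → 2
  1 × C: 3 H
  1 × Cl: no H
  1 × I: no H
  1 × O: 1 H
  Total hydrogens = 12.
Molecular formula: C9H12ClIO4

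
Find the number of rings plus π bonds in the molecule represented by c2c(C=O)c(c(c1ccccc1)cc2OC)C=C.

Molecular formula from the SMILES: C16H14O2.
DoU = (2C + 2 + N − H − X)/2 = (2·16 + 2 + 0 − 14 − 0)/2 = 20/2 = 10.
(Structurally: 2 ring(s) + 8 π bond(s) = 10.)

10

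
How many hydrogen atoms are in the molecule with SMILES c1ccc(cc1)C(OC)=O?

Hydrogens are implicit in SMILES; fill each atom to its normal valence:
  5 × C (aromatic): 1 H each → 5
  2 × O: no H
  1 × C: 3 H
  1 × C (aromatic): no H
  1 × C: no H
  Total hydrogens = 8.

8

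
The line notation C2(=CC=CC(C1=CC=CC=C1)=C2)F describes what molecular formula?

Heavy atoms from the SMILES: 12 C, 1 F.
Implicit hydrogens by atom environment:
  9 × C (aromatic): 1 H each → 9
  3 × C (aromatic): no H
  1 × F: no H
  Total hydrogens = 9.
Molecular formula: C12H9F

C12H9F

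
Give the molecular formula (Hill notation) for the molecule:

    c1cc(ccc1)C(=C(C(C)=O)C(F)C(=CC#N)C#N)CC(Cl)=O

C17H12ClFN2O2

Heavy atoms from the SMILES: 17 C, 1 Cl, 1 F, 2 N, 2 O.
Implicit hydrogens by atom environment:
  7 × C: no H
  5 × C (aromatic): 1 H each → 5
  2 × C: 1 H each → 2
  2 × N: no H
  2 × O: no H
  1 × C: 3 H
  1 × C: 2 H
  1 × C (aromatic): no H
  1 × Cl: no H
  1 × F: no H
  Total hydrogens = 12.
Molecular formula: C17H12ClFN2O2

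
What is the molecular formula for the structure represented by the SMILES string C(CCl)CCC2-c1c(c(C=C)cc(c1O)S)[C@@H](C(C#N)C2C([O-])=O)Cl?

Heavy atoms from the SMILES: 18 C, 2 Cl, 1 N, 3 O, 1 S.
Implicit hydrogens by atom environment:
  5 × C: 2 H each → 10
  5 × C: 1 H each → 5
  5 × C (aromatic): no H
  2 × C: no H
  2 × Cl: no H
  1 × C (aromatic): 1 H
  1 × N: no H
  1 × O: 1 H
  1 × O: no H
  1 × O (charge -1): no H
  1 × S: 1 H
  Total hydrogens = 18.
Net charge -1.
Molecular formula: C18H18Cl2NO3S-

C18H18Cl2NO3S-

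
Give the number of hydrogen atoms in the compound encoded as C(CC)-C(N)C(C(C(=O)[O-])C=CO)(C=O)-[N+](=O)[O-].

15

Hydrogens are implicit in SMILES; fill each atom to its normal valence:
  5 × C: 1 H each → 5
  3 × O: no H
  2 × C: 2 H each → 4
  2 × C: no H
  2 × O (charge -1): no H
  1 × C: 3 H
  1 × N: 2 H
  1 × N (charge +1): no H
  1 × O: 1 H
  Total hydrogens = 15.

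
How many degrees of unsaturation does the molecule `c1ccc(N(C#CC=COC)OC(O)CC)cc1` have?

Molecular formula from the SMILES: C14H17NO3.
DoU = (2C + 2 + N − H − X)/2 = (2·14 + 2 + 1 − 17 − 0)/2 = 14/2 = 7.
(Structurally: 1 ring(s) + 6 π bond(s) = 7.)

7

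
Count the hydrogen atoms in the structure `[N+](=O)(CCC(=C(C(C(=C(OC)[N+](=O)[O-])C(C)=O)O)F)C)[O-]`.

15

Hydrogens are implicit in SMILES; fill each atom to its normal valence:
  5 × C: no H
  4 × O: no H
  3 × C: 3 H each → 9
  2 × C: 2 H each → 4
  2 × N (charge +1): no H
  2 × O (charge -1): no H
  1 × C: 1 H
  1 × F: no H
  1 × O: 1 H
  Total hydrogens = 15.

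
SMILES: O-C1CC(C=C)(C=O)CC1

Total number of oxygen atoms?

The symbol for oxygen appears 2 times in the SMILES.

2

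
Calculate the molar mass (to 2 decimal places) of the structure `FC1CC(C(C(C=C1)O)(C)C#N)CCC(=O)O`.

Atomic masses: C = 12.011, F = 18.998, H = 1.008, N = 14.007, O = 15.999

Molecular formula: C12H16FNO3.
M = 12×12.011 + 1×18.998 + 16×1.008 + 1×14.007 + 3×15.999 = 241.26 g/mol.

241.26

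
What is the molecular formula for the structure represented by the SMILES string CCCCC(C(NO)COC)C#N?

Heavy atoms from the SMILES: 9 C, 2 N, 2 O.
Implicit hydrogens by atom environment:
  4 × C: 2 H each → 8
  2 × C: 3 H each → 6
  2 × C: 1 H each → 2
  1 × C: no H
  1 × N: 1 H
  1 × N: no H
  1 × O: 1 H
  1 × O: no H
  Total hydrogens = 18.
Molecular formula: C9H18N2O2

C9H18N2O2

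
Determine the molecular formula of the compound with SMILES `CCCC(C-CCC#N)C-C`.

Heavy atoms from the SMILES: 10 C, 1 N.
Implicit hydrogens by atom environment:
  6 × C: 2 H each → 12
  2 × C: 3 H each → 6
  1 × C: 1 H
  1 × C: no H
  1 × N: no H
  Total hydrogens = 19.
Molecular formula: C10H19N

C10H19N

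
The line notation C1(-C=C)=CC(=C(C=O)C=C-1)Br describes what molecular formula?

Heavy atoms from the SMILES: 1 Br, 9 C, 1 O.
Implicit hydrogens by atom environment:
  3 × C (aromatic): 1 H each → 3
  3 × C (aromatic): no H
  2 × C: 1 H each → 2
  1 × Br: no H
  1 × C: 2 H
  1 × O: no H
  Total hydrogens = 7.
Molecular formula: C9H7BrO

C9H7BrO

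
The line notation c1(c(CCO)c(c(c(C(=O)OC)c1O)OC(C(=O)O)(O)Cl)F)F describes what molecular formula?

C12H11ClF2O8

Heavy atoms from the SMILES: 12 C, 1 Cl, 2 F, 8 O.
Implicit hydrogens by atom environment:
  6 × C (aromatic): no H
  4 × O: 1 H each → 4
  4 × O: no H
  3 × C: no H
  2 × C: 2 H each → 4
  2 × F: no H
  1 × C: 3 H
  1 × Cl: no H
  Total hydrogens = 11.
Molecular formula: C12H11ClF2O8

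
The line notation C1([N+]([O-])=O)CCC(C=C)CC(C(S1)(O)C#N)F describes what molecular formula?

C10H13FN2O3S

Heavy atoms from the SMILES: 10 C, 1 F, 2 N, 3 O, 1 S.
Implicit hydrogens by atom environment:
  4 × C: 2 H each → 8
  4 × C: 1 H each → 4
  2 × C: no H
  1 × F: no H
  1 × N: no H
  1 × N (charge +1): no H
  1 × O: 1 H
  1 × O: no H
  1 × O (charge -1): no H
  1 × S: no H
  Total hydrogens = 13.
Molecular formula: C10H13FN2O3S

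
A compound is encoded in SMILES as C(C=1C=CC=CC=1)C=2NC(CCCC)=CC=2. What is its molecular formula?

Heavy atoms from the SMILES: 15 C, 1 N.
Implicit hydrogens by atom environment:
  7 × C (aromatic): 1 H each → 7
  4 × C: 2 H each → 8
  3 × C (aromatic): no H
  1 × C: 3 H
  1 × N (aromatic): 1 H
  Total hydrogens = 19.
Molecular formula: C15H19N

C15H19N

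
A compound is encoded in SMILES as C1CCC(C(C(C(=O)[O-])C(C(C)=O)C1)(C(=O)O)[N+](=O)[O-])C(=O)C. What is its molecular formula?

C14H18NO8-

Heavy atoms from the SMILES: 14 C, 1 N, 8 O.
Implicit hydrogens by atom environment:
  5 × C: no H
  5 × O: no H
  4 × C: 2 H each → 8
  3 × C: 1 H each → 3
  2 × C: 3 H each → 6
  2 × O (charge -1): no H
  1 × N (charge +1): no H
  1 × O: 1 H
  Total hydrogens = 18.
Net charge -1.
Molecular formula: C14H18NO8-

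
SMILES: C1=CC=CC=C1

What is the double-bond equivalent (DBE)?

4

Molecular formula from the SMILES: C6H6.
DoU = (2C + 2 + N − H − X)/2 = (2·6 + 2 + 0 − 6 − 0)/2 = 8/2 = 4.
(Structurally: 1 ring(s) + 3 π bond(s) = 4.)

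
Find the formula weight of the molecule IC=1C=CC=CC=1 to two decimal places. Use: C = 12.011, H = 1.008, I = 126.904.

Molecular formula: C6H5I.
M = 6×12.011 + 5×1.008 + 1×126.904 = 204.01 g/mol.

204.01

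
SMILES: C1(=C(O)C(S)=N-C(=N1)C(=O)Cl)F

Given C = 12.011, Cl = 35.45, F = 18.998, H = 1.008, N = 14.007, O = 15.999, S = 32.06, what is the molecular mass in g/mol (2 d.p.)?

208.59

Molecular formula: C5H2ClFN2O2S.
M = 5×12.011 + 1×35.45 + 1×18.998 + 2×1.008 + 2×14.007 + 2×15.999 + 1×32.06 = 208.59 g/mol.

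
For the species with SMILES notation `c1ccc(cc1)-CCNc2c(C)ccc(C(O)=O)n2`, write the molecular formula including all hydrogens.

Heavy atoms from the SMILES: 15 C, 2 N, 2 O.
Implicit hydrogens by atom environment:
  7 × C (aromatic): 1 H each → 7
  4 × C (aromatic): no H
  2 × C: 2 H each → 4
  1 × C: 3 H
  1 × C: no H
  1 × N: 1 H
  1 × N (aromatic): no H
  1 × O: 1 H
  1 × O: no H
  Total hydrogens = 16.
Molecular formula: C15H16N2O2

C15H16N2O2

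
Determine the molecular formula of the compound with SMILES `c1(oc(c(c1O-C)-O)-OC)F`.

Heavy atoms from the SMILES: 6 C, 1 F, 4 O.
Implicit hydrogens by atom environment:
  4 × C (aromatic): no H
  2 × C: 3 H each → 6
  2 × O: no H
  1 × F: no H
  1 × O: 1 H
  1 × O (aromatic): no H
  Total hydrogens = 7.
Molecular formula: C6H7FO4

C6H7FO4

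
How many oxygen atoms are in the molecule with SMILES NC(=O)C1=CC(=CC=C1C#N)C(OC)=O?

The symbol for oxygen appears 3 times in the SMILES.

3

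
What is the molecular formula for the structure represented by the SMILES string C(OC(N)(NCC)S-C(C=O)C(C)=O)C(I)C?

C10H19IN2O3S

Heavy atoms from the SMILES: 10 C, 1 I, 2 N, 3 O, 1 S.
Implicit hydrogens by atom environment:
  3 × C: 3 H each → 9
  3 × C: 1 H each → 3
  3 × O: no H
  2 × C: 2 H each → 4
  2 × C: no H
  1 × I: no H
  1 × N: 2 H
  1 × N: 1 H
  1 × S: no H
  Total hydrogens = 19.
Molecular formula: C10H19IN2O3S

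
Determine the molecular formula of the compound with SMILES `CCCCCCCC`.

C8H18

Heavy atoms from the SMILES: 8 C.
Implicit hydrogens by atom environment:
  6 × C: 2 H each → 12
  2 × C: 3 H each → 6
  Total hydrogens = 18.
Molecular formula: C8H18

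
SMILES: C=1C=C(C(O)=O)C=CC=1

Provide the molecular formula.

Heavy atoms from the SMILES: 7 C, 2 O.
Implicit hydrogens by atom environment:
  5 × C (aromatic): 1 H each → 5
  1 × C (aromatic): no H
  1 × C: no H
  1 × O: 1 H
  1 × O: no H
  Total hydrogens = 6.
Molecular formula: C7H6O2

C7H6O2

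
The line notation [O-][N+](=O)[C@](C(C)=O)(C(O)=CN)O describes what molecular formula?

C5H8N2O5

Heavy atoms from the SMILES: 5 C, 2 N, 5 O.
Implicit hydrogens by atom environment:
  3 × C: no H
  2 × O: 1 H each → 2
  2 × O: no H
  1 × C: 3 H
  1 × C: 1 H
  1 × N: 2 H
  1 × N (charge +1): no H
  1 × O (charge -1): no H
  Total hydrogens = 8.
Molecular formula: C5H8N2O5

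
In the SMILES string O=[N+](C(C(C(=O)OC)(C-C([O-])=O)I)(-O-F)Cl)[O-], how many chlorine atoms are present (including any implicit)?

1

The symbol for chlorine appears 1 time in the SMILES.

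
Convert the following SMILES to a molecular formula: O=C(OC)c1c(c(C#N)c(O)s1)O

Heavy atoms from the SMILES: 7 C, 1 N, 4 O, 1 S.
Implicit hydrogens by atom environment:
  4 × C (aromatic): no H
  2 × C: no H
  2 × O: 1 H each → 2
  2 × O: no H
  1 × C: 3 H
  1 × N: no H
  1 × S (aromatic): no H
  Total hydrogens = 5.
Molecular formula: C7H5NO4S

C7H5NO4S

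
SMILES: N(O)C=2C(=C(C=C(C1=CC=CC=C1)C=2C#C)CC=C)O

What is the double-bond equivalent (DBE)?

Molecular formula from the SMILES: C17H15NO2.
DoU = (2C + 2 + N − H − X)/2 = (2·17 + 2 + 1 − 15 − 0)/2 = 22/2 = 11.
(Structurally: 2 ring(s) + 9 π bond(s) = 11.)

11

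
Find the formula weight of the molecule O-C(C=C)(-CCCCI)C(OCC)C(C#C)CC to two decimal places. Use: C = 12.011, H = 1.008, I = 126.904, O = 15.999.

364.27

Molecular formula: C15H25IO2.
M = 15×12.011 + 25×1.008 + 1×126.904 + 2×15.999 = 364.27 g/mol.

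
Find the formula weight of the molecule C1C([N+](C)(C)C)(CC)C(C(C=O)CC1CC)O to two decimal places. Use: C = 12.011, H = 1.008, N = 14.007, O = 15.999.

Molecular formula: C14H28NO2+.
M = 14×12.011 + 28×1.008 + 1×14.007 + 2×15.999 = 242.38 g/mol.

242.38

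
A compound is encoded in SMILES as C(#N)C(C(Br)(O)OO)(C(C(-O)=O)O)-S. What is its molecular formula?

Heavy atoms from the SMILES: 1 Br, 5 C, 1 N, 6 O, 1 S.
Implicit hydrogens by atom environment:
  4 × C: no H
  4 × O: 1 H each → 4
  2 × O: no H
  1 × Br: no H
  1 × C: 1 H
  1 × N: no H
  1 × S: 1 H
  Total hydrogens = 6.
Molecular formula: C5H6BrNO6S

C5H6BrNO6S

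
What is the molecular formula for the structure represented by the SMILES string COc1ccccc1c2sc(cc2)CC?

C13H14OS

Heavy atoms from the SMILES: 13 C, 1 O, 1 S.
Implicit hydrogens by atom environment:
  6 × C (aromatic): 1 H each → 6
  4 × C (aromatic): no H
  2 × C: 3 H each → 6
  1 × C: 2 H
  1 × O: no H
  1 × S (aromatic): no H
  Total hydrogens = 14.
Molecular formula: C13H14OS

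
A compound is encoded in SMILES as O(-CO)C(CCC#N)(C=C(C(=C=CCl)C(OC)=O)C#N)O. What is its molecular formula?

Heavy atoms from the SMILES: 13 C, 1 Cl, 2 N, 5 O.
Implicit hydrogens by atom environment:
  7 × C: no H
  3 × C: 2 H each → 6
  3 × O: no H
  2 × C: 1 H each → 2
  2 × N: no H
  2 × O: 1 H each → 2
  1 × C: 3 H
  1 × Cl: no H
  Total hydrogens = 13.
Molecular formula: C13H13ClN2O5

C13H13ClN2O5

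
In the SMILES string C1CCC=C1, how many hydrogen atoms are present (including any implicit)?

Hydrogens are implicit in SMILES; fill each atom to its normal valence:
  3 × C: 2 H each → 6
  2 × C: 1 H each → 2
  Total hydrogens = 8.

8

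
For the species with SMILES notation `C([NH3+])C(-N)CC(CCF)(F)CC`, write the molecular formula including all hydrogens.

Heavy atoms from the SMILES: 8 C, 2 F, 2 N.
Implicit hydrogens by atom environment:
  5 × C: 2 H each → 10
  2 × F: no H
  1 × C: 3 H
  1 × C: 1 H
  1 × C: no H
  1 × N (charge +1): 3 H
  1 × N: 2 H
  Total hydrogens = 19.
Net charge +1.
Molecular formula: C8H19F2N2+

C8H19F2N2+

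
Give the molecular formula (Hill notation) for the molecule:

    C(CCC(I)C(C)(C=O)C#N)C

Heavy atoms from the SMILES: 9 C, 1 I, 1 N, 1 O.
Implicit hydrogens by atom environment:
  3 × C: 2 H each → 6
  2 × C: 3 H each → 6
  2 × C: 1 H each → 2
  2 × C: no H
  1 × I: no H
  1 × N: no H
  1 × O: no H
  Total hydrogens = 14.
Molecular formula: C9H14INO

C9H14INO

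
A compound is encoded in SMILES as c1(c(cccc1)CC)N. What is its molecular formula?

Heavy atoms from the SMILES: 8 C, 1 N.
Implicit hydrogens by atom environment:
  4 × C (aromatic): 1 H each → 4
  2 × C (aromatic): no H
  1 × C: 3 H
  1 × C: 2 H
  1 × N: 2 H
  Total hydrogens = 11.
Molecular formula: C8H11N

C8H11N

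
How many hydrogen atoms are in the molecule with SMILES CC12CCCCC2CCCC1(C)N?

23

Hydrogens are implicit in SMILES; fill each atom to its normal valence:
  7 × C: 2 H each → 14
  2 × C: 3 H each → 6
  2 × C: no H
  1 × C: 1 H
  1 × N: 2 H
  Total hydrogens = 23.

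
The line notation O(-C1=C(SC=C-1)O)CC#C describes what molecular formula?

Heavy atoms from the SMILES: 7 C, 2 O, 1 S.
Implicit hydrogens by atom environment:
  2 × C (aromatic): 1 H each → 2
  2 × C (aromatic): no H
  1 × C: 2 H
  1 × C: 1 H
  1 × C: no H
  1 × O: 1 H
  1 × O: no H
  1 × S (aromatic): no H
  Total hydrogens = 6.
Molecular formula: C7H6O2S

C7H6O2S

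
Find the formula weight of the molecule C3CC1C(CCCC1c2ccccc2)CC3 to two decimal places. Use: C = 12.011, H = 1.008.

214.35

Molecular formula: C16H22.
M = 16×12.011 + 22×1.008 = 214.35 g/mol.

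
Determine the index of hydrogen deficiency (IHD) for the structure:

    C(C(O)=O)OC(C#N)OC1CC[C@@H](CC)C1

Molecular formula from the SMILES: C11H17NO4.
DoU = (2C + 2 + N − H − X)/2 = (2·11 + 2 + 1 − 17 − 0)/2 = 8/2 = 4.
(Structurally: 1 ring(s) + 3 π bond(s) = 4.)

4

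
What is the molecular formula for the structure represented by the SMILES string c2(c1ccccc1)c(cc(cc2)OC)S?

C13H12OS

Heavy atoms from the SMILES: 13 C, 1 O, 1 S.
Implicit hydrogens by atom environment:
  8 × C (aromatic): 1 H each → 8
  4 × C (aromatic): no H
  1 × C: 3 H
  1 × O: no H
  1 × S: 1 H
  Total hydrogens = 12.
Molecular formula: C13H12OS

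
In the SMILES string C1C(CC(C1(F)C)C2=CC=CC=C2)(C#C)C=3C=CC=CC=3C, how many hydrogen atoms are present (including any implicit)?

21

Hydrogens are implicit in SMILES; fill each atom to its normal valence:
  9 × C (aromatic): 1 H each → 9
  3 × C: no H
  3 × C (aromatic): no H
  2 × C: 3 H each → 6
  2 × C: 2 H each → 4
  2 × C: 1 H each → 2
  1 × F: no H
  Total hydrogens = 21.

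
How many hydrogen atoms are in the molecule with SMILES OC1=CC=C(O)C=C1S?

6

Hydrogens are implicit in SMILES; fill each atom to its normal valence:
  3 × C (aromatic): 1 H each → 3
  3 × C (aromatic): no H
  2 × O: 1 H each → 2
  1 × S: 1 H
  Total hydrogens = 6.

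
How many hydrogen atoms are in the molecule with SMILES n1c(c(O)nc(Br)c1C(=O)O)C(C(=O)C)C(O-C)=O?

9

Hydrogens are implicit in SMILES; fill each atom to its normal valence:
  4 × C (aromatic): no H
  4 × O: no H
  3 × C: no H
  2 × C: 3 H each → 6
  2 × N (aromatic): no H
  2 × O: 1 H each → 2
  1 × Br: no H
  1 × C: 1 H
  Total hydrogens = 9.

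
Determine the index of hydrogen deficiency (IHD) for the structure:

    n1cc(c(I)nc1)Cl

Molecular formula from the SMILES: C4H2ClIN2.
DoU = (2C + 2 + N − H − X)/2 = (2·4 + 2 + 2 − 2 − 2)/2 = 8/2 = 4.
(Structurally: 1 ring(s) + 3 π bond(s) = 4.)

4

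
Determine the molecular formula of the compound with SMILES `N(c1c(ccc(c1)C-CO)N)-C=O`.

Heavy atoms from the SMILES: 9 C, 2 N, 2 O.
Implicit hydrogens by atom environment:
  3 × C (aromatic): 1 H each → 3
  3 × C (aromatic): no H
  2 × C: 2 H each → 4
  1 × C: 1 H
  1 × N: 2 H
  1 × N: 1 H
  1 × O: 1 H
  1 × O: no H
  Total hydrogens = 12.
Molecular formula: C9H12N2O2

C9H12N2O2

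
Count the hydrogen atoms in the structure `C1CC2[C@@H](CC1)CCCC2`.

Hydrogens are implicit in SMILES; fill each atom to its normal valence:
  8 × C: 2 H each → 16
  2 × C: 1 H each → 2
  Total hydrogens = 18.

18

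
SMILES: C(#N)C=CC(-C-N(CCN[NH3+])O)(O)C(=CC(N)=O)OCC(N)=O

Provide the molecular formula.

Heavy atoms from the SMILES: 12 C, 6 N, 5 O.
Implicit hydrogens by atom environment:
  5 × C: no H
  4 × C: 2 H each → 8
  3 × C: 1 H each → 3
  3 × O: no H
  2 × N: 2 H each → 4
  2 × N: no H
  2 × O: 1 H each → 2
  1 × N (charge +1): 3 H
  1 × N: 1 H
  Total hydrogens = 21.
Net charge +1.
Molecular formula: C12H21N6O5+

C12H21N6O5+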